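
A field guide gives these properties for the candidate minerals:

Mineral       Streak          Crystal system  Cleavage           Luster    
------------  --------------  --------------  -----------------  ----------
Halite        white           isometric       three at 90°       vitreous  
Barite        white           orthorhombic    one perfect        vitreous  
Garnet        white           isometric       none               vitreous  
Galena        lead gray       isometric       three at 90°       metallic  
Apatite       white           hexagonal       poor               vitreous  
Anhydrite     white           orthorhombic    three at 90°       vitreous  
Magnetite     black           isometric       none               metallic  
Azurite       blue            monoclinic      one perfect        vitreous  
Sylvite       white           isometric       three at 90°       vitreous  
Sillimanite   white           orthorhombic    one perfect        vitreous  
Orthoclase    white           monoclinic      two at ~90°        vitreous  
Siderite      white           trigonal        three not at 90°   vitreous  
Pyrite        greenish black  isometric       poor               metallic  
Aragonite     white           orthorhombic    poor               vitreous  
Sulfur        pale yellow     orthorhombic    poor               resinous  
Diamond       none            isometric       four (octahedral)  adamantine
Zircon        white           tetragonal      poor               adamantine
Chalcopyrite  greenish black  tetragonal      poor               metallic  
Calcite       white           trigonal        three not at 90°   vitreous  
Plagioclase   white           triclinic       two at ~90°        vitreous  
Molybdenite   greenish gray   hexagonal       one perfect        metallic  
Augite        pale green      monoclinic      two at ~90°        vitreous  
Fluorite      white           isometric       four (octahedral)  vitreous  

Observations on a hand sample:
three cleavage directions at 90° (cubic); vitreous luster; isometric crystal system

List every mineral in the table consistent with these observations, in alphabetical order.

Halite, Sylvite

Three cleavage directions at 90° (cubic) — leaves Halite, Galena, Anhydrite, Sylvite.
Vitreous luster excludes Galena.
Isometric crystal system is inconsistent with Anhydrite.
Remaining candidates: Halite, Sylvite.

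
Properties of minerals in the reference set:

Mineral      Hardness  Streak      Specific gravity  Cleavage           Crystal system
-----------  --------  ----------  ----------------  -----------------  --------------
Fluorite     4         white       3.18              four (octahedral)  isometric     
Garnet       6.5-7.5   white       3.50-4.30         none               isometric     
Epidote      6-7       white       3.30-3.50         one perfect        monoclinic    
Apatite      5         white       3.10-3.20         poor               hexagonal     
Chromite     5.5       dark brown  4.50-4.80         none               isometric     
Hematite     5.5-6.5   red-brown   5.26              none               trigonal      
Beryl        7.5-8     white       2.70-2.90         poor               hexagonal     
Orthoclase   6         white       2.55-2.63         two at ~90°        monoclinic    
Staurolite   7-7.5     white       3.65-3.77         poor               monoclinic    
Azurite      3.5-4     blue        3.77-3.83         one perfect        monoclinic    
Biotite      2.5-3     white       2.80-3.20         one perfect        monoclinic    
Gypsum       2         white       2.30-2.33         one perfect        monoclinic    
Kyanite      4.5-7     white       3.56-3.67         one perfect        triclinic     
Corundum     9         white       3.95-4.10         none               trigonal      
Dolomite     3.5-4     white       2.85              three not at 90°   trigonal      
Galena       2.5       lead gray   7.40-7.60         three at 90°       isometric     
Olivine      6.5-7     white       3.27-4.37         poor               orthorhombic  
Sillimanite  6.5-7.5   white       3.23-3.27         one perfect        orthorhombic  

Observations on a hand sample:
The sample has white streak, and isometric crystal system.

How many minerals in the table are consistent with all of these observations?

White streak rules out Chromite, Hematite, Azurite, Galena.
Isometric crystal system — narrows the field to Fluorite, Garnet.
Consistent with every observation: Fluorite, Garnet.
That is 2 minerals.

2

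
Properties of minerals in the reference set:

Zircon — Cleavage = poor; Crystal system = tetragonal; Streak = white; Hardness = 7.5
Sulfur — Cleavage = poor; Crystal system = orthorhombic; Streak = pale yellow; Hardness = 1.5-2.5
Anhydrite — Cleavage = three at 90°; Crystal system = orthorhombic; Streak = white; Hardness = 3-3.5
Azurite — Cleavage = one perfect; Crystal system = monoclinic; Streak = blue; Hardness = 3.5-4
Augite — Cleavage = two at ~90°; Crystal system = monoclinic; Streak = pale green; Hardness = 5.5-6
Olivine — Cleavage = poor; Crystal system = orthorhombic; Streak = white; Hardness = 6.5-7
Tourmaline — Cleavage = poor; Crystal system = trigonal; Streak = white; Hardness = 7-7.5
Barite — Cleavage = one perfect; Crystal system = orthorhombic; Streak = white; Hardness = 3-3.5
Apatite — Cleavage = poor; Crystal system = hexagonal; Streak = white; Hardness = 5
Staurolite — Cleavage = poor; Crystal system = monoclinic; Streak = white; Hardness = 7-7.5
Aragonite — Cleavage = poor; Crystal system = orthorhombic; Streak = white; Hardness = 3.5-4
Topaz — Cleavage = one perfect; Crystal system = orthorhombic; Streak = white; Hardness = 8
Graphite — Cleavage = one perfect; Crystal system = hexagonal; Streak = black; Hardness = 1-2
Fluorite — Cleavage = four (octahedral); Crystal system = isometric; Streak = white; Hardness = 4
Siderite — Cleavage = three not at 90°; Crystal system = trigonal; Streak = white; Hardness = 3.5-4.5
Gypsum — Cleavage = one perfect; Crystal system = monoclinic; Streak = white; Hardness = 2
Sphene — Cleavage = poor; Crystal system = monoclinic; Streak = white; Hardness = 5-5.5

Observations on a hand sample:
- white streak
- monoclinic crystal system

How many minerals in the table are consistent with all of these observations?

3

White streak excludes Sulfur, Azurite, Augite, Graphite.
Monoclinic crystal system: Staurolite, Gypsum, Sphene remain.
Consistent with every observation: Gypsum, Sphene, Staurolite.
That is 3 minerals.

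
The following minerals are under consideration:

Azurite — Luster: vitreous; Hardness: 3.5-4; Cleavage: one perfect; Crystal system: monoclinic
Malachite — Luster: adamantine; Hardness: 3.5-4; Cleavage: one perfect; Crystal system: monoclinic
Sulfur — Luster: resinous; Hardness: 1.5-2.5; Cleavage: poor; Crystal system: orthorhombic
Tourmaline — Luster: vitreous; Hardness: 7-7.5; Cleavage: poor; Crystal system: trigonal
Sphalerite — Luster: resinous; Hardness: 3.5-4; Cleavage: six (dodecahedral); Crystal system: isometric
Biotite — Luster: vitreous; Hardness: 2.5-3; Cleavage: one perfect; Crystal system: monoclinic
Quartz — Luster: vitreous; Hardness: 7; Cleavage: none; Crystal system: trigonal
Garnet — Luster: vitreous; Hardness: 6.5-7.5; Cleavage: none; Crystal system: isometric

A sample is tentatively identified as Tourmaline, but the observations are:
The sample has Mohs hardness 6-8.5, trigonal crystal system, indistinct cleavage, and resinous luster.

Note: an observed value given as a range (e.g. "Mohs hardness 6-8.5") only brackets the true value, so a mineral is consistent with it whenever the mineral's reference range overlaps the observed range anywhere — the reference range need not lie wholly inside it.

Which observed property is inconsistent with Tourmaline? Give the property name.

luster

Mohs hardness 6-8.5: Tourmaline has hardness 7-7.5 — consistent.
Trigonal crystal system: Tourmaline has trigonal system — consistent.
Indistinct cleavage: Tourmaline has cleavage poor — consistent.
Resinous luster: Tourmaline has vitreous luster — does not match.
Only the luster is inconsistent.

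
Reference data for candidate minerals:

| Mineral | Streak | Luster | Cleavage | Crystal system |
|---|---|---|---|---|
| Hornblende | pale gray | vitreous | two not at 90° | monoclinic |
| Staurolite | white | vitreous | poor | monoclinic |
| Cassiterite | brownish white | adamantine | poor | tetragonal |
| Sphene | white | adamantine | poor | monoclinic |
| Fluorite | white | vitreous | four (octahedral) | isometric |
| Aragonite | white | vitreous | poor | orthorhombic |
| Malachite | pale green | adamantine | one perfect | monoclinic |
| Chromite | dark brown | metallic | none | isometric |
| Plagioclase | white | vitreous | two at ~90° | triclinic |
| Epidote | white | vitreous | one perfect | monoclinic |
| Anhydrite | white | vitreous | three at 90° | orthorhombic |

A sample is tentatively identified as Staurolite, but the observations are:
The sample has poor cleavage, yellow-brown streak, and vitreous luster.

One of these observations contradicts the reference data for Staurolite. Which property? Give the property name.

streak

Poor cleavage: Staurolite has cleavage poor — matches.
Yellow-brown streak: Staurolite has white streak — inconsistent.
Vitreous luster: Staurolite has vitreous luster — matches.
Everything matches except the streak.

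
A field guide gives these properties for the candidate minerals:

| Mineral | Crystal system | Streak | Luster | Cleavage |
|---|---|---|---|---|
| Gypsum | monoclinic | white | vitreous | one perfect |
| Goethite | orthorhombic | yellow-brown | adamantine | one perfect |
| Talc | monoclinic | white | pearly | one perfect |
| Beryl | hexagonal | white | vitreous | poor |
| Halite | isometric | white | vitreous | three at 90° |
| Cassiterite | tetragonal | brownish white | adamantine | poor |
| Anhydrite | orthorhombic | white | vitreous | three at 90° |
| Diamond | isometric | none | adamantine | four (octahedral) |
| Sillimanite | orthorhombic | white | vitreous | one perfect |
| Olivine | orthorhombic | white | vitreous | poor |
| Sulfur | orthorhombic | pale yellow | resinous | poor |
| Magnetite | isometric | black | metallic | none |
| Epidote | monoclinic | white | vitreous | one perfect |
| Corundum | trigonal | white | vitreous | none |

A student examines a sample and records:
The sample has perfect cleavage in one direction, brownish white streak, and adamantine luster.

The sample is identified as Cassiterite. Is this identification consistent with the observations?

Inconsistent

Perfect cleavage in one direction — Cassiterite has cleavage poor; inconsistent.
Brownish white streak — matches Cassiterite (brownish white streak).
Adamantine luster — matches Cassiterite (adamantine luster).
Cleavage alone is enough to reject Cassiterite.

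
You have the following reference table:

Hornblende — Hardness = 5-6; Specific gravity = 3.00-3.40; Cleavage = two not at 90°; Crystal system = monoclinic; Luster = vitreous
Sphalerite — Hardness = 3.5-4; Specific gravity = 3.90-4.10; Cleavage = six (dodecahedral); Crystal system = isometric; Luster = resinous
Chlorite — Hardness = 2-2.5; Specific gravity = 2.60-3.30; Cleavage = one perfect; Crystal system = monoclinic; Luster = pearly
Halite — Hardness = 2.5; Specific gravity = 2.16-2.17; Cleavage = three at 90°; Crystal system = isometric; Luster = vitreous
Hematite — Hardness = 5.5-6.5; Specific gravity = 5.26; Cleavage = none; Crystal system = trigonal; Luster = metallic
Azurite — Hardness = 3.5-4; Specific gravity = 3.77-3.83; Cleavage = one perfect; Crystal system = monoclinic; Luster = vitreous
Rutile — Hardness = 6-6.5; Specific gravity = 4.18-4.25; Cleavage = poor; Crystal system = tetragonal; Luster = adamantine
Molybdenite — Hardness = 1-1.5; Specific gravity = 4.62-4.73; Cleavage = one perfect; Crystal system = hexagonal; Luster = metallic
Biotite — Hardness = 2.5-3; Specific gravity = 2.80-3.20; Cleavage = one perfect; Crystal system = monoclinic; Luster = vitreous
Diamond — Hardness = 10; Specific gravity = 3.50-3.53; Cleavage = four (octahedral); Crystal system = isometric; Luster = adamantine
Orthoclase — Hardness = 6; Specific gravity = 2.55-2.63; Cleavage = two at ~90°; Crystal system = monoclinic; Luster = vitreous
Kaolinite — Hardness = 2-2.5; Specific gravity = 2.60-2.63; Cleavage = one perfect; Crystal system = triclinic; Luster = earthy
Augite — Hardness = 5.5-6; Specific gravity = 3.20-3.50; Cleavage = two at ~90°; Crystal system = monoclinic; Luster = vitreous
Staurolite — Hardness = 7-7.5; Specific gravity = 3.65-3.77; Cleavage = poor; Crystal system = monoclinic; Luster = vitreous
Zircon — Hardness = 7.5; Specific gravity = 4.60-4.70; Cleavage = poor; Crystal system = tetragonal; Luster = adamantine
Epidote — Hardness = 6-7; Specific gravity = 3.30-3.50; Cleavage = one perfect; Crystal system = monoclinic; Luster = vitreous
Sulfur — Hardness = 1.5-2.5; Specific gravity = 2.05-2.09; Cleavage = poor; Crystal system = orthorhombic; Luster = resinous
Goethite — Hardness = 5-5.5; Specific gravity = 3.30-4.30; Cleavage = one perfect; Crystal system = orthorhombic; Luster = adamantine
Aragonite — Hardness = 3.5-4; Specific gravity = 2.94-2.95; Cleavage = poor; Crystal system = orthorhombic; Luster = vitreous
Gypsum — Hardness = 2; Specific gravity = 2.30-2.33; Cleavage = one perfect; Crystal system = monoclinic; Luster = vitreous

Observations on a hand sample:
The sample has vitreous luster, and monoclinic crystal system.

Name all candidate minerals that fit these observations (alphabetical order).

Augite, Azurite, Biotite, Epidote, Gypsum, Hornblende, Orthoclase, Staurolite

Vitreous luster — Hornblende, Halite, Azurite, Biotite, Orthoclase, Augite, Staurolite, Epidote, Aragonite, Gypsum remain.
Monoclinic crystal system is inconsistent with Halite, Aragonite.
Remaining candidates: Augite, Azurite, Biotite, Epidote, Gypsum, Hornblende, Orthoclase, Staurolite.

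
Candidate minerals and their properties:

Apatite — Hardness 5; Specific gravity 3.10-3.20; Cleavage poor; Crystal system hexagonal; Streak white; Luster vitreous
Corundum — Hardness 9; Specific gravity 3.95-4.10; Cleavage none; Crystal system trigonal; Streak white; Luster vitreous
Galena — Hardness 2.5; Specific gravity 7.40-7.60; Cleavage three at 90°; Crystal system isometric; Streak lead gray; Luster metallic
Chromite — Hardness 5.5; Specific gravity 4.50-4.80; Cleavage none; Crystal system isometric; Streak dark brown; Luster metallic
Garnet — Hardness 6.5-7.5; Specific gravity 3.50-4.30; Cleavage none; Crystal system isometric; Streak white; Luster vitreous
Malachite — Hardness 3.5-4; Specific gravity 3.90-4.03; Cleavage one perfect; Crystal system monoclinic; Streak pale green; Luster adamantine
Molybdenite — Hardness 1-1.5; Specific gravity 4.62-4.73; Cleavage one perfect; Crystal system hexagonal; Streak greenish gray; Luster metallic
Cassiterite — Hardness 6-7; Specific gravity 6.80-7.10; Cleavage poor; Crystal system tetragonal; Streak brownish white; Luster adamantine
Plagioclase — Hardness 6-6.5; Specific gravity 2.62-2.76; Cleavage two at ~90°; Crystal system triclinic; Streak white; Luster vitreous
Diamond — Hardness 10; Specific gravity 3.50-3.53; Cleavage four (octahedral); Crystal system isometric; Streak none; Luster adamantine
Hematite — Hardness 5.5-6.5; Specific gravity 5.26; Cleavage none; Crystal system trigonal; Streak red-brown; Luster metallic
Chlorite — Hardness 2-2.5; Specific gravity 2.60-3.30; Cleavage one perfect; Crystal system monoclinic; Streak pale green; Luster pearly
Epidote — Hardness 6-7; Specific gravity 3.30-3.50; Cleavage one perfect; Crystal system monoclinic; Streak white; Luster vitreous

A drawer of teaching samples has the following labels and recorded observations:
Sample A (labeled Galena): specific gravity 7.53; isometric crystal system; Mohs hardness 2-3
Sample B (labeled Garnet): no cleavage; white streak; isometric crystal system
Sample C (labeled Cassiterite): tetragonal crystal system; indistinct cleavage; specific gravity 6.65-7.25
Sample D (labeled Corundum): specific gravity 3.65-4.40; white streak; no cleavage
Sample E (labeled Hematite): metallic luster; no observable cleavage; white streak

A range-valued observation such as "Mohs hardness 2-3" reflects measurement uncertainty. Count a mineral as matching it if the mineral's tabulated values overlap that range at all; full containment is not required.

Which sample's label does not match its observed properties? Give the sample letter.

Sample A: nothing contradicts Galena.
Sample B: nothing contradicts Garnet.
Sample C: nothing contradicts Cassiterite.
Sample D: nothing contradicts Corundum.
Sample E: Hematite has red-brown streak, but the record shows white streak — this label is wrong.
Sample E is the mislabeled one.

E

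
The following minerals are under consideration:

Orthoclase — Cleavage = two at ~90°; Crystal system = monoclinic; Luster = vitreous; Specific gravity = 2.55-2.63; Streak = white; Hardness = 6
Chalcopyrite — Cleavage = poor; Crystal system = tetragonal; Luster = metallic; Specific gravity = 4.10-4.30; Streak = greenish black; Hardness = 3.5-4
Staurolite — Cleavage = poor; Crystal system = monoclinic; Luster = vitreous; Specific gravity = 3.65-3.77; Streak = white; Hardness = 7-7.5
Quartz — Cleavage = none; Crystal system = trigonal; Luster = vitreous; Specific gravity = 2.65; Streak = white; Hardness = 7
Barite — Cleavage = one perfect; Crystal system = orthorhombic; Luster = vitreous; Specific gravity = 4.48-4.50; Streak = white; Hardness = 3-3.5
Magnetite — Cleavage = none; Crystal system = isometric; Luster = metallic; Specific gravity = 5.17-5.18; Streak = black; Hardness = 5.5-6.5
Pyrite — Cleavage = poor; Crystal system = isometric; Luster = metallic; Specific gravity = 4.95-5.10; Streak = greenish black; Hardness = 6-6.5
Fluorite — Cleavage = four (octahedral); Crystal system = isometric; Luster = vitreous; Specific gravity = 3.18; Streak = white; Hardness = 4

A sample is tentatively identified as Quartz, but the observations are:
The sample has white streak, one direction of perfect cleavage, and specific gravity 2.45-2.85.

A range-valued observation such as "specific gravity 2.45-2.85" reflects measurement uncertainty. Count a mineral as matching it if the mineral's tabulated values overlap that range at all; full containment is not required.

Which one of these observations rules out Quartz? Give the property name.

White streak: Quartz has white streak — matches.
One direction of perfect cleavage: Quartz has cleavage none — inconsistent.
Specific gravity 2.45-2.85: Quartz has SG 2.65 — matches.
Only the cleavage is inconsistent.

cleavage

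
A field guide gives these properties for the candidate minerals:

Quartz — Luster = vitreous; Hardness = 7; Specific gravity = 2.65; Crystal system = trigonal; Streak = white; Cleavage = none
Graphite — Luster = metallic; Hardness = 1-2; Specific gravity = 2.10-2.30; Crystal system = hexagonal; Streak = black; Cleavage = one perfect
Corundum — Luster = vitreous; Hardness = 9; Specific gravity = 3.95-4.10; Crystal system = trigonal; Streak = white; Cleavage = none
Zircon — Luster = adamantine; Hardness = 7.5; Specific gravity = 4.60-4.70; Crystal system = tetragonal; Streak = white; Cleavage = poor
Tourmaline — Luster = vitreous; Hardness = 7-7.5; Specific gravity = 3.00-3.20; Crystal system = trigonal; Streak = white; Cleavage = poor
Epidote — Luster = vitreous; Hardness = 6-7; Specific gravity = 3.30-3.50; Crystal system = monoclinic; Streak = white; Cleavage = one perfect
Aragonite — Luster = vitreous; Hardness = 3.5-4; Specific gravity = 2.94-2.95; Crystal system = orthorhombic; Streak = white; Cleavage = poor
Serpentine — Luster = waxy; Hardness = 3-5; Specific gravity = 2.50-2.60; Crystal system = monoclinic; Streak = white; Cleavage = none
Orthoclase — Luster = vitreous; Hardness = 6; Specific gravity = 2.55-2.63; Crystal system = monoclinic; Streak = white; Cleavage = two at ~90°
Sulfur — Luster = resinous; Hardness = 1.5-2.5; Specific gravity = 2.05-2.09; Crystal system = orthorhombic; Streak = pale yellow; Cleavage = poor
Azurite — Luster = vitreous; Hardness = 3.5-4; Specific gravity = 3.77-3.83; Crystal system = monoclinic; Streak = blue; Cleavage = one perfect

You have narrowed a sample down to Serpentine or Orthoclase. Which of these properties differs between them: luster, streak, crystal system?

Luster: Serpentine waxy, Orthoclase vitreous — these differ.
Streak: both white — shared.
Crystal system: both monoclinic — shared.
Only luster differs between Serpentine and Orthoclase among the listed tests.

luster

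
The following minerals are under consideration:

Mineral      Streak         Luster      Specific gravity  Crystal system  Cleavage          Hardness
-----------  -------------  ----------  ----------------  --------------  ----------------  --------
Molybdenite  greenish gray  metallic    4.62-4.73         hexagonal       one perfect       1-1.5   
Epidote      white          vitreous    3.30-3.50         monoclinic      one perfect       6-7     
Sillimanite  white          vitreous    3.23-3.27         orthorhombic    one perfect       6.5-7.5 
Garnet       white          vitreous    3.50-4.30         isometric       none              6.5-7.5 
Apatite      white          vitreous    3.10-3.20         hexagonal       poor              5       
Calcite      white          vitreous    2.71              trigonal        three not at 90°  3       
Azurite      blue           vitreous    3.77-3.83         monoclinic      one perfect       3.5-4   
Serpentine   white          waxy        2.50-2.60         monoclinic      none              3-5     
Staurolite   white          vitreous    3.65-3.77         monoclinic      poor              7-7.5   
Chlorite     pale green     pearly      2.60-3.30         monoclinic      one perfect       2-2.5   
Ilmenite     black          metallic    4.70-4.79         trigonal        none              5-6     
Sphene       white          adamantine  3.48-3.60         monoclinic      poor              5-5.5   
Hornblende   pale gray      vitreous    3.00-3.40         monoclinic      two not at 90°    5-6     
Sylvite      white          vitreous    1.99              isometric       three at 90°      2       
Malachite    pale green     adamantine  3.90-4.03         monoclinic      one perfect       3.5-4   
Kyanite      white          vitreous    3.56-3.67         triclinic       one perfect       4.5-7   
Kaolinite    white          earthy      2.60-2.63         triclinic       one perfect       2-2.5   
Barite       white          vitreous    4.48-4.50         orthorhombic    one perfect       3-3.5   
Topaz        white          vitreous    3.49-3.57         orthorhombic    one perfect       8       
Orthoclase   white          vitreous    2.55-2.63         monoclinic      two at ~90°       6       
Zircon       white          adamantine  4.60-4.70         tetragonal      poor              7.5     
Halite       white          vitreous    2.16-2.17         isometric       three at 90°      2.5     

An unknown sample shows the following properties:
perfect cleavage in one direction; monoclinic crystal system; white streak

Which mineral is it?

Perfect cleavage in one direction — only Molybdenite, Epidote, Sillimanite, Azurite, Chlorite, Malachite, Kyanite, Kaolinite, Barite, Topaz remain.
Monoclinic crystal system — only Epidote, Azurite, Chlorite, Malachite remain.
White streak — leaves Epidote.
The only mineral consistent with every observation is Epidote.

Epidote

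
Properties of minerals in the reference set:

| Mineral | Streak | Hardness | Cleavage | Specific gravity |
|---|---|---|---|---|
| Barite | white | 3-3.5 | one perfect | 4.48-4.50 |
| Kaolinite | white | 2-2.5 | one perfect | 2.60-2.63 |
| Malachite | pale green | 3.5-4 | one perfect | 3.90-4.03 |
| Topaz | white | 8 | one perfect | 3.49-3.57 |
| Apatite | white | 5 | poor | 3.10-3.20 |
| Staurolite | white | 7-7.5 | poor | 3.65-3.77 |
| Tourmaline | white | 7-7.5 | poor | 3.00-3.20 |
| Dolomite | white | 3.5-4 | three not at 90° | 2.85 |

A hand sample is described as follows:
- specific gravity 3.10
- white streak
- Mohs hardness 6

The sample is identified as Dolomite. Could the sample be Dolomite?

No

Specific gravity 3.10 — Dolomite has SG 2.85; a mismatch.
White streak — consistent with Dolomite (white streak).
Mohs hardness 6 — Dolomite has hardness 3.5-4; a mismatch.
2 of the observed properties are inconsistent with Dolomite.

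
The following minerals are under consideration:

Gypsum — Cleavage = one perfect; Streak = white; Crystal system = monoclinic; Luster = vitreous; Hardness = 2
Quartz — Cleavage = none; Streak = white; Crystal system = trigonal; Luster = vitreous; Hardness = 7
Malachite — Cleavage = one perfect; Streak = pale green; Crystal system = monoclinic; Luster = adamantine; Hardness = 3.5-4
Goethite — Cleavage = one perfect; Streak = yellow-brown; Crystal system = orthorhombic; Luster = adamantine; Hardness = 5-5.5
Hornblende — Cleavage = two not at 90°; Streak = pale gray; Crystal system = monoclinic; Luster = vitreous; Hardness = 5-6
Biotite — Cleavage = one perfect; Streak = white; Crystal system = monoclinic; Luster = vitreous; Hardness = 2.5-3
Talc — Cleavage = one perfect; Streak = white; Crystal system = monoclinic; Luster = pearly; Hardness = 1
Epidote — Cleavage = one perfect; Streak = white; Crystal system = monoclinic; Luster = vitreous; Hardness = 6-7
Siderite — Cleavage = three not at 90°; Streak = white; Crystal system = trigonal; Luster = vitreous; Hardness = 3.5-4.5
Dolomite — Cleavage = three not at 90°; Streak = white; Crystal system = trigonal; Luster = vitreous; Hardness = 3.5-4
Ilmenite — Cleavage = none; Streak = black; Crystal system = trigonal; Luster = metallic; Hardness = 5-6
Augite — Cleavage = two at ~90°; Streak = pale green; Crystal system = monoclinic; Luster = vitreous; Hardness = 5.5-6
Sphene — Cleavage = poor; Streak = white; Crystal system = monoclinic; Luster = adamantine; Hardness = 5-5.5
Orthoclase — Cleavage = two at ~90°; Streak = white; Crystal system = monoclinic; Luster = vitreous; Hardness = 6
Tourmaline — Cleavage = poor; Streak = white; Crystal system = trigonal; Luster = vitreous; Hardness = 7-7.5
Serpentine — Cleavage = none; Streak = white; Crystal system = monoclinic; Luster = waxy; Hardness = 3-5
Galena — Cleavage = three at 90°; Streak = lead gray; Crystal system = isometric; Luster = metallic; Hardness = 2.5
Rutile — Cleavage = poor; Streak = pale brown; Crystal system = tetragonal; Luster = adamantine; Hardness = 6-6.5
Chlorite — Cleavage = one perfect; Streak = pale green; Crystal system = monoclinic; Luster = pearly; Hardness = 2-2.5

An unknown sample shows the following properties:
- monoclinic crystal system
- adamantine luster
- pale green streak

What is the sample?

Monoclinic crystal system — leaves Gypsum, Malachite, Hornblende, Biotite, Talc, Epidote, Augite, Sphene, Orthoclase, Serpentine, Chlorite.
Adamantine luster — narrows the field to Malachite, Sphene.
Pale green streak eliminates Sphene.
Only Malachite satisfies all observations.

Malachite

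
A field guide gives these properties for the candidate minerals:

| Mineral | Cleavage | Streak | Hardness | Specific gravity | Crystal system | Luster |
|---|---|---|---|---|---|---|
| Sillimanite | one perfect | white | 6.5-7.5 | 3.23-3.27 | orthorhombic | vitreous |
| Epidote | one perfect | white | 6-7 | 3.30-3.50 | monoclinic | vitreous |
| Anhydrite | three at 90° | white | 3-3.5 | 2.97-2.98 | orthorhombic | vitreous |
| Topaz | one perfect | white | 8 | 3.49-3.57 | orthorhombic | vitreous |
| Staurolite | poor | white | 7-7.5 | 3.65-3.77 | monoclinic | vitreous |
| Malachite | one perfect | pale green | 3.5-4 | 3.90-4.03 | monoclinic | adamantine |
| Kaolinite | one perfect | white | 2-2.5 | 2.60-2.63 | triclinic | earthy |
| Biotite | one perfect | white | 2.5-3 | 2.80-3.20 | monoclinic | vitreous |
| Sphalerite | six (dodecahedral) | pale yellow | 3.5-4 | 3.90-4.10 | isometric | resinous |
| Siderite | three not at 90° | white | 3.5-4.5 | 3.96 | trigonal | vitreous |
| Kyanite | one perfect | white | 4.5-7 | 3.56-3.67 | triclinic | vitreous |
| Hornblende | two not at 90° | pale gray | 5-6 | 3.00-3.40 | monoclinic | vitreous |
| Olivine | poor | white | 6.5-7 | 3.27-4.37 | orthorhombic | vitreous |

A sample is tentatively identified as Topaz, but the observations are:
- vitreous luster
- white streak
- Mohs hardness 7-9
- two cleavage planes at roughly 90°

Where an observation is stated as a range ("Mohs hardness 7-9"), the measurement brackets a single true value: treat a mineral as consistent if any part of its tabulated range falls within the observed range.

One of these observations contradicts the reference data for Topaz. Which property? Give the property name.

Vitreous luster: Topaz has vitreous luster — matches.
White streak: Topaz has white streak — matches.
Mohs hardness 7-9: Topaz has hardness 8 — matches.
Two cleavage planes at roughly 90°: Topaz has cleavage one perfect — outside the reference range.
Everything matches except the cleavage.

cleavage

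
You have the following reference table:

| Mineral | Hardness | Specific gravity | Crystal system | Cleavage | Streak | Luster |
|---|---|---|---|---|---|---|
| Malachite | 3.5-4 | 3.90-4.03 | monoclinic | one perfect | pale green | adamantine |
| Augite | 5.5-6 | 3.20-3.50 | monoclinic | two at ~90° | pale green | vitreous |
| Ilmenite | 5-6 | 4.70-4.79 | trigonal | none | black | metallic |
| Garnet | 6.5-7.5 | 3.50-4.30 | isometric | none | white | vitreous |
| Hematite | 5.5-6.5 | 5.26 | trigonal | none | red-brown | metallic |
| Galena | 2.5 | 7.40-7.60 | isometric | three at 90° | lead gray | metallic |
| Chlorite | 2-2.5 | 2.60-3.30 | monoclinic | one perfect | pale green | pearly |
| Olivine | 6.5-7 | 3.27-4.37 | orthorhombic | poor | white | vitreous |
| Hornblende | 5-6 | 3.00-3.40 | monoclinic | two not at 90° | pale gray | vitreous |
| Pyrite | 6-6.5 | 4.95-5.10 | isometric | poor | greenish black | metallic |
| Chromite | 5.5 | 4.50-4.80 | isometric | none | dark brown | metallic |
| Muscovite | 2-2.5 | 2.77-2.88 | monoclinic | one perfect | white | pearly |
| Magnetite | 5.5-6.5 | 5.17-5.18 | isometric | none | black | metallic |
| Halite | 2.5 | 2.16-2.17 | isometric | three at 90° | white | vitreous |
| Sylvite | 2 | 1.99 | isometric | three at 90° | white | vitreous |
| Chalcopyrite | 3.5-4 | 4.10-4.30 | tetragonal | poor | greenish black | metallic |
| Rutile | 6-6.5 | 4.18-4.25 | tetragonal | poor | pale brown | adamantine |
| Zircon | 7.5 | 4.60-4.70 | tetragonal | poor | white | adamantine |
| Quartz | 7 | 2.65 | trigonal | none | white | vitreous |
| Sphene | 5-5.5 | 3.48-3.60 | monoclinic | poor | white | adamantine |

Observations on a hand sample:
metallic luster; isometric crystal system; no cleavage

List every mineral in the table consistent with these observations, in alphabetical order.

Metallic luster — narrows the field to Ilmenite, Hematite, Galena, Pyrite, Chromite, Magnetite, Chalcopyrite.
Isometric crystal system is inconsistent with Ilmenite, Hematite, Chalcopyrite.
No cleavage rules out Galena, Pyrite.
The minerals that satisfy all observations are Chromite, Magnetite.

Chromite, Magnetite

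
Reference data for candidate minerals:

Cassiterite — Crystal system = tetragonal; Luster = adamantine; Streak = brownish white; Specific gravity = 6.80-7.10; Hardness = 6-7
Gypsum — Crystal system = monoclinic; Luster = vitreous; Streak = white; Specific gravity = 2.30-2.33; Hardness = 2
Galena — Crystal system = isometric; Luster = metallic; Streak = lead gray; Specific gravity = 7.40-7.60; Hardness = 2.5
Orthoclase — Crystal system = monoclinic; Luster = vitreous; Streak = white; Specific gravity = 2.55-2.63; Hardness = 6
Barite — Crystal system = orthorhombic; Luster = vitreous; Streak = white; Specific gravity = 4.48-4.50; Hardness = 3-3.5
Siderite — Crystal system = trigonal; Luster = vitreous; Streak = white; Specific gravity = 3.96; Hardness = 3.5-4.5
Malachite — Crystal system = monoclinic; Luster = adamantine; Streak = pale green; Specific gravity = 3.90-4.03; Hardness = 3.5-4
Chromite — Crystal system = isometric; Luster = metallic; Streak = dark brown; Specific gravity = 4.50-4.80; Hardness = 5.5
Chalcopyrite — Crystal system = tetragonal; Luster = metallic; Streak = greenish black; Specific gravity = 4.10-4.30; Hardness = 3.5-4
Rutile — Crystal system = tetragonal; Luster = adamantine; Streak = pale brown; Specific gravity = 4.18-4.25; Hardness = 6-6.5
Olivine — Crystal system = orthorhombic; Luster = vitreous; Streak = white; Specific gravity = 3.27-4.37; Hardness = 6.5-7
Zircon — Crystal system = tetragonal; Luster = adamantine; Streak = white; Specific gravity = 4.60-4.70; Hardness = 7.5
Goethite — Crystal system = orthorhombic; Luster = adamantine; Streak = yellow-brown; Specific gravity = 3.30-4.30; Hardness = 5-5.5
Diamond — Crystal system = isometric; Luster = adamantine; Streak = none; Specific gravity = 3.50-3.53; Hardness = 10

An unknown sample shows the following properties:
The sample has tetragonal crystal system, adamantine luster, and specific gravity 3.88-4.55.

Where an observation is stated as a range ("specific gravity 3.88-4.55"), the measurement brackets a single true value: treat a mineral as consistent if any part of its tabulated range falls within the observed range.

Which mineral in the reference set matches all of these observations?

Tetragonal crystal system — leaves Cassiterite, Chalcopyrite, Rutile, Zircon.
Adamantine luster excludes Chalcopyrite.
Specific gravity 3.88-4.55 — leaves Rutile.
Rutile is the sole remaining match.

Rutile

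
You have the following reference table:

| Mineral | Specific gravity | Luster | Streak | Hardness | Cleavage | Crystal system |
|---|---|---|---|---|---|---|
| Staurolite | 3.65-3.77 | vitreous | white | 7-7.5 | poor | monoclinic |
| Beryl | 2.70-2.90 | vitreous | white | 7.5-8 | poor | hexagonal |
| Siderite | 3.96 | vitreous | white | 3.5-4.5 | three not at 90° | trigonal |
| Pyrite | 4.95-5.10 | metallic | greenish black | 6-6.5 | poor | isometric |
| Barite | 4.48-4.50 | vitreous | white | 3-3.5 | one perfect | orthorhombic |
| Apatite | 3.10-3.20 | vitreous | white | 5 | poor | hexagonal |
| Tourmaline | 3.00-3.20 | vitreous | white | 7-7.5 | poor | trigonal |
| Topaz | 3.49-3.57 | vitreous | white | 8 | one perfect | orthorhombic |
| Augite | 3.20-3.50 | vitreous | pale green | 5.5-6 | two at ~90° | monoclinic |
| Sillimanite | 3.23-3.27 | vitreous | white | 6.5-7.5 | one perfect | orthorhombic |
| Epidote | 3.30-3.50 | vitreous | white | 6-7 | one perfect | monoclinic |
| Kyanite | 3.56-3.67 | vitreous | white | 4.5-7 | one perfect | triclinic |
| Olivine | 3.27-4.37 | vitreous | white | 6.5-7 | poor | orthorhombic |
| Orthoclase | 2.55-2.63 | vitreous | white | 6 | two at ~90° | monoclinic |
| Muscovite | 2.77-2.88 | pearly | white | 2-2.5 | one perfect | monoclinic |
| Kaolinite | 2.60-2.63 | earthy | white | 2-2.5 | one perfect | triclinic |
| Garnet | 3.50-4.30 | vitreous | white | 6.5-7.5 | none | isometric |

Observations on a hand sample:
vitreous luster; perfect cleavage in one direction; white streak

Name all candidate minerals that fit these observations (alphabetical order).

Barite, Epidote, Kyanite, Sillimanite, Topaz

Vitreous luster rules out Pyrite, Muscovite, Kaolinite.
Perfect cleavage in one direction — only Barite, Topaz, Sillimanite, Epidote, Kyanite remain.
White streak — no further eliminations.
The minerals that satisfy all observations are Barite, Epidote, Kyanite, Sillimanite, Topaz.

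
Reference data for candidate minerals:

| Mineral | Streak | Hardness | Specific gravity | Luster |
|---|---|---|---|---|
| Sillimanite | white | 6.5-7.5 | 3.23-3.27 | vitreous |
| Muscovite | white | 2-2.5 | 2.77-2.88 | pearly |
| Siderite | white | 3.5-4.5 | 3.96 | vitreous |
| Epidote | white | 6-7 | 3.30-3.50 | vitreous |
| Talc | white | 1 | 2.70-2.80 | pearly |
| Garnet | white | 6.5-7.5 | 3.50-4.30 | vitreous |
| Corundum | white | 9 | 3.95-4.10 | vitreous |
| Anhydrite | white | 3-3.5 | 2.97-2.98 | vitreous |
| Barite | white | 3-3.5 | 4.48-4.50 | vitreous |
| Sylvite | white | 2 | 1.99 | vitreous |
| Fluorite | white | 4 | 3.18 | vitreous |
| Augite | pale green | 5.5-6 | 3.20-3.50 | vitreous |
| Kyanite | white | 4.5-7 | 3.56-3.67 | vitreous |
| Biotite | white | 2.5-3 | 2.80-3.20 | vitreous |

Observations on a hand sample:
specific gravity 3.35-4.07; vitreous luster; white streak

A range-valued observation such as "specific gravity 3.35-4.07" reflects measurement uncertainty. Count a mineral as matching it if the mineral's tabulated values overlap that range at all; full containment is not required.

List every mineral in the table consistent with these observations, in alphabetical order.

Corundum, Epidote, Garnet, Kyanite, Siderite

Specific gravity 3.35-4.07: leaves Siderite, Epidote, Garnet, Corundum, Augite, Kyanite.
Vitreous luster: consistent with all remaining minerals.
White streak excludes Augite.
Remaining candidates: Corundum, Epidote, Garnet, Kyanite, Siderite.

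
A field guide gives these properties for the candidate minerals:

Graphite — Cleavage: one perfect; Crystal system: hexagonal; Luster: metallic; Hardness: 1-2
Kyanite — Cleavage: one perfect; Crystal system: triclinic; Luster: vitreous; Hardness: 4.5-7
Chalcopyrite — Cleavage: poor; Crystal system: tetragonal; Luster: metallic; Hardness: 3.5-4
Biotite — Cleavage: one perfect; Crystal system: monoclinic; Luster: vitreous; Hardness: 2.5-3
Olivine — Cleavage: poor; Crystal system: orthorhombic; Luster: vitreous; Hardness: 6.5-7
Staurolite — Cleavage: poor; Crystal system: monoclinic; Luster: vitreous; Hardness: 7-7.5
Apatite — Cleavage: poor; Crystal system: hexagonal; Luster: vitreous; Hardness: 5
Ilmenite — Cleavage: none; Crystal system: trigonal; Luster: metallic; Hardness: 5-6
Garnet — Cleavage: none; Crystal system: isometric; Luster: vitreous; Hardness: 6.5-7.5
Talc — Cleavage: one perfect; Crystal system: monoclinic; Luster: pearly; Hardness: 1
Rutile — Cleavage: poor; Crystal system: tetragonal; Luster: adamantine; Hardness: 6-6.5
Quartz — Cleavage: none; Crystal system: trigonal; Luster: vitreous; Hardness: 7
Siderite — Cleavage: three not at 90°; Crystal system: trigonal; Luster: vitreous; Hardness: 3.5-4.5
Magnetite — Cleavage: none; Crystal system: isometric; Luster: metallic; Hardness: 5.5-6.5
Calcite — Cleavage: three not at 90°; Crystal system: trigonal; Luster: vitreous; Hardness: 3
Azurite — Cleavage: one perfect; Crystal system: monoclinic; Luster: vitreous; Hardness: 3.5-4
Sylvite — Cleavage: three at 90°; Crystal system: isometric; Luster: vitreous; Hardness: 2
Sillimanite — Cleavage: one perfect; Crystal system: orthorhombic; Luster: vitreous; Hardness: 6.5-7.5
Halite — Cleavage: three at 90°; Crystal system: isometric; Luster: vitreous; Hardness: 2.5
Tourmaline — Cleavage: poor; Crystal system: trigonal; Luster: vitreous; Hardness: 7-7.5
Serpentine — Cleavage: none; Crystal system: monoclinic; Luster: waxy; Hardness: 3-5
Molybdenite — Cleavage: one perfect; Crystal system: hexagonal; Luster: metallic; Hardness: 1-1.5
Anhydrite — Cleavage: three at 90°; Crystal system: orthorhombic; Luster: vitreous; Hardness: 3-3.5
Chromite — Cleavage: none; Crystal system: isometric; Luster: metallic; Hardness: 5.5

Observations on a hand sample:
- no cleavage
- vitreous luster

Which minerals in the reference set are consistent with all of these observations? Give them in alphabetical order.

No cleavage — only Ilmenite, Garnet, Quartz, Magnetite, Serpentine, Chromite remain.
Vitreous luster — only Garnet, Quartz remain.
Remaining candidates: Garnet, Quartz.

Garnet, Quartz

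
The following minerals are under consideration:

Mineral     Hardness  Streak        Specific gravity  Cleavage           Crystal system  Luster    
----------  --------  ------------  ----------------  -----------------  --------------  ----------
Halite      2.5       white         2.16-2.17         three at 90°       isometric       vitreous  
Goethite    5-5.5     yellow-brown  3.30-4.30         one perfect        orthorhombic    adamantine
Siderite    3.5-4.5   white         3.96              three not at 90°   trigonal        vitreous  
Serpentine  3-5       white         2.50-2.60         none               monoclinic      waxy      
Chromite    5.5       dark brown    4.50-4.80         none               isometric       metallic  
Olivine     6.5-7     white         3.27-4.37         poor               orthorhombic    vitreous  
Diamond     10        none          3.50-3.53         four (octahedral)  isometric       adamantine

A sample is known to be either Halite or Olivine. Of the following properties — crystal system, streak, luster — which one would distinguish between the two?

Crystal system: Halite isometric, Olivine orthorhombic — these differ.
Streak: both white — same for both.
Luster: both vitreous — same for both.
Of the listed properties, crystal system is the one that separates them.

crystal system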